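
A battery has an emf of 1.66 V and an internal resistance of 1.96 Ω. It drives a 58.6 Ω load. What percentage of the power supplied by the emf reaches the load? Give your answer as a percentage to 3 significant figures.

The source delivers εI, of which I²R reaches the load and I²r is lost; since I is common, η = R/(R+r).
η = R / (R + r) = 58.6 / (58.6 + 1.96) = 0.9676

96.8 %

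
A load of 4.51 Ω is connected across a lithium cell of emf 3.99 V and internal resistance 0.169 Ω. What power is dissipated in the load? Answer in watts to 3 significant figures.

3.28 W

With r and R in series, I = ε/(r+R); the load dissipates I²R.
I = ε / (r + R) = 3.99 / (0.169 + 4.51) = 0.8527 A
P_load = I² R = (0.8527)² × 4.51 = 3.280 W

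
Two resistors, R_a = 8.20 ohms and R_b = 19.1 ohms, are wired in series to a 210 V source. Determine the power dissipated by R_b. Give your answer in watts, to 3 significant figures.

1130 W

Series elements share the same current, so find I first, then use P = I²R.
R_total = 8.20 + 19.1 = 27.30 Ω
I = V / R_total = 210 / 27.30 = 7.692 A
P_R_b = I² × R_b = (7.692)² × 19.1 = 1130 W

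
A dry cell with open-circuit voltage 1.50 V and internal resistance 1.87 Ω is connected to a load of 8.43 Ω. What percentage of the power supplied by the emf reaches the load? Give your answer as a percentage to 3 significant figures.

81.8 %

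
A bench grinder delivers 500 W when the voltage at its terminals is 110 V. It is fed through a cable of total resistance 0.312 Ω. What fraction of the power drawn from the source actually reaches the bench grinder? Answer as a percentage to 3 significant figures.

98.7 %

I = P / V = 500 / 110 = 4.545 A through the cable.
P_line = I² R_line = (4.545)² × 0.312 = 6.446 W
P_source = P_load + P_line = 500.0 + 6.446 = 506.4 W
η = P_load / P_source = 500.0 / 506.4 = 0.9873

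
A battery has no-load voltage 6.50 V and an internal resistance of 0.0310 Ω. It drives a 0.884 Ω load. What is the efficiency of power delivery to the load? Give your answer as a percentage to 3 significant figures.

96.6 %

Both r and R carry the same current, so the power split is just the resistance split: η = R/(R+r).
η = R / (R + r) = 0.884 / (0.884 + 0.0310) = 0.9661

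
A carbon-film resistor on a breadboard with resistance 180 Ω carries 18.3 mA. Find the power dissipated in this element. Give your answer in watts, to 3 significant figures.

0.0603 W

The current through and the resistance of the element are both given; use P = I²R.
P = (0.01830 A)² × 180 Ω = 0.06028 W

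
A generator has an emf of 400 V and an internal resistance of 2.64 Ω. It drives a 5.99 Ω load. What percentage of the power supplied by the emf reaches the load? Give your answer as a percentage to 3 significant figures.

69.4 %

Efficiency is P_load / P_total. With a series r and R sharing the same I, P = I²R for each, so η = R/(R+r).
η = R / (R + r) = 5.99 / (5.99 + 2.64) = 0.6941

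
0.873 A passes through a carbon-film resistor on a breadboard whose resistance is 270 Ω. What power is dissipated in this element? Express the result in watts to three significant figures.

206 W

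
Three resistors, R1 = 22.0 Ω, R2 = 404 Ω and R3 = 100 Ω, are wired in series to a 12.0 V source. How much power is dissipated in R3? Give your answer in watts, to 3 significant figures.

0.0520 W

The current is common to all series resistors; compute it, then apply P = I²R for the target.
R_total = 22.0 + 404 + 100 = 526.0 Ω
I = V / R_total = 12.0 / 526.0 = 0.02281 A
P_R3 = I² × R3 = (0.02281)² × 100 = 0.05205 W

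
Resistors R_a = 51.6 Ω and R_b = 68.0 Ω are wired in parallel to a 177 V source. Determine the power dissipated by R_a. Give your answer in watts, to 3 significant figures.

607 W

Parallel branches share the same voltage; P = V²/R gives the branch power in one step.
P_R_a = V² / R_a = (177)² / 51.6 Ω = 607.2 W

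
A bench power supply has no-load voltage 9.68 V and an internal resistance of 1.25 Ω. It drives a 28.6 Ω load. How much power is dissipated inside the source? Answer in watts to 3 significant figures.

The internal resistance carries the same current as the load; P_int = I²r.
I = ε / (r + R) = 9.68 / (1.25 + 28.6) = 0.3243 A
P_int = I² r = (0.3243)² × 1.25 = 0.1315 W

0.131 W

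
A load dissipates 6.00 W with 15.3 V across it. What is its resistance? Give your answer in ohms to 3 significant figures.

39.0 Ω

Rearranging the power relation for the two known quantities gives R = V² / P.
R = (15.3)² / 6.00 = 39.02 Ω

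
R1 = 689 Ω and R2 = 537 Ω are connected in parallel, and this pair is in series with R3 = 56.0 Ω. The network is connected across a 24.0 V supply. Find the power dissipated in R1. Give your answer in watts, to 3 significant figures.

Reduce the parallel combination to a single R_p; the circuit then becomes R_p in series with the remaining resistor.
R_p = (689×537)/(689+537) = 301.8 Ω
R_total = R_p + 56.0 = 301.8 + 56.0 = 357.8 Ω
I = V / R_total = 24.0 / 357.8 = 0.06708 A
Voltage across the parallel pair: V_p = I × R_p = 0.06708 × 301.8 = 20.24 V
R1 sits across V_p; its power is V_p²/R.
P_R1 = (20.24)² / 689 = 0.5948 W

0.595 W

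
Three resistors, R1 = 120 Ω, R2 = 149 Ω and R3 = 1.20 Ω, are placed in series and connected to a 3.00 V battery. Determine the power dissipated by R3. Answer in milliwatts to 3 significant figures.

0.148 mW

The current is common to all series resistors; compute it, then apply P = I²R for the target.
R_total = 120 + 149 + 1.20 = 270.2 Ω
I = V / R_total = 3.00 / 270.2 = 0.01110 A
P_R3 = I² × R3 = (0.01110)² × 1.20 = 0.0001479 W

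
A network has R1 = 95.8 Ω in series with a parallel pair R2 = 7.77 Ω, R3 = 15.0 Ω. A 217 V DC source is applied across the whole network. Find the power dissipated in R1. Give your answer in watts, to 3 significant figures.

Collapse R2‖R3 to a single equivalent, reducing the network to two series elements.
R_p = (7.77×15.0)/(7.77+15.0) = 5.119 Ω
R_total = 95.8 + 5.119 = 100.9 Ω
I = V / R_total = 217 / 100.9 = 2.150 A
The full supply current passes through R1: P = I²R.
P_R1 = (2.150)² × 95.8 = 442.9 W

443 W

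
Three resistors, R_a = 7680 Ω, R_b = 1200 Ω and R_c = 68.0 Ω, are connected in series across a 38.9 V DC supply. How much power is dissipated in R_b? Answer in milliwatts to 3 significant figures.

Every series element carries the same I. Get I from the total resistance, then P = I² × R_b.
R_total = 7680 + 1200 + 68.0 = 8948 Ω
I = V / R_total = 38.9 / 8948 = 0.004347 A
P_R_b = I² × R_b = (0.004347)² × 1200 = 0.02268 W

22.7 mW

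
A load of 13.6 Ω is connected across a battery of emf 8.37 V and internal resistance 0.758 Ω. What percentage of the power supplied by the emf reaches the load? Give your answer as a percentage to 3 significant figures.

The source delivers εI, of which I²R reaches the load and I²r is lost; since I is common, η = R/(R+r).
η = R / (R + r) = 13.6 / (13.6 + 0.758) = 0.9472

94.7 %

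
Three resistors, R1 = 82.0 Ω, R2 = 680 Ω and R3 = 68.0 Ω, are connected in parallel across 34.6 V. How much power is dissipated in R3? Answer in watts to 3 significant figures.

R3 sits directly across the source, so P = V²/R with V = 34.6 V.
P_R3 = V² / R3 = (34.6)² / 68.0 Ω = 17.61 W

17.6 W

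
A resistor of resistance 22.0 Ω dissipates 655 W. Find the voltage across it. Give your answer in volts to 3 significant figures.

120 V

The two known quantities fix the third via V = √(P R).
V = √(655 × 22.0) = 120.0 V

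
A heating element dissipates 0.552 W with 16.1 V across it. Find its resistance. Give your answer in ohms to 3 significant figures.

470 Ω

Rearranging the power relation for the two known quantities gives R = V² / P.
R = (16.1)² / 0.552 = 469.6 Ω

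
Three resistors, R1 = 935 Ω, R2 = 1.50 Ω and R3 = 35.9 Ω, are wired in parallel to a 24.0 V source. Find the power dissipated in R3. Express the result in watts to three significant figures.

Parallel branches share the same voltage; P = V²/R gives the branch power in one step.
P_R3 = V² / R3 = (24.0)² / 35.9 Ω = 16.04 W

16.0 W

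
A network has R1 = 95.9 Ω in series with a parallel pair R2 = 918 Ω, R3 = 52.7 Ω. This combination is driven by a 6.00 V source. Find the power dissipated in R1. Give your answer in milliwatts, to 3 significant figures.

Reduce the parallel pair to R_p first; the network is then a simple series string.
R_p = (918×52.7)/(918+52.7) = 49.84 Ω
R_total = 95.9 + 49.84 = 145.7 Ω
I = V / R_total = 6.00 / 145.7 = 0.04117 A
R1 is in the main series path, so its power is I²R1.
P_R1 = (0.04117)² × 95.9 = 0.1625 W

163 mW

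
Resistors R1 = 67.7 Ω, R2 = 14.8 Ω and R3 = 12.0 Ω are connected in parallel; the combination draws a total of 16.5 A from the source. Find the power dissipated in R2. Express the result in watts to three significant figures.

Only the total current is stated, so first find the parallel equivalent to get the voltage across the combination.
1/R_eq = 1/67.7 + 1/14.8 + 1/12.0 ⇒ R_eq = 6.036 Ω
V = I_total × R_eq = 16.50 × 6.036 = 99.59 V
P_R2 = V² / R2 = (99.59)² / 14.8 = 670.2 W

670 W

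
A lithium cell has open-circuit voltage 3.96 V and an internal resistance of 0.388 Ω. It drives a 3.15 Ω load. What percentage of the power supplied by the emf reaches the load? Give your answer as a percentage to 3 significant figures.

Efficiency is P_load / P_total. With a series r and R sharing the same I, P = I²R for each, so η = R/(R+r).
η = R / (R + r) = 3.15 / (3.15 + 0.388) = 0.8903

89.0 %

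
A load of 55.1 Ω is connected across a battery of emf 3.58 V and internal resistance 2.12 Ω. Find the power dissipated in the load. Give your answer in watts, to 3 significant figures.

With r and R in series, I = ε/(r+R); the load dissipates I²R.
I = ε / (r + R) = 3.58 / (2.12 + 55.1) = 0.06257 A
P_load = I² R = (0.06257)² × 55.1 = 0.2157 W

0.216 W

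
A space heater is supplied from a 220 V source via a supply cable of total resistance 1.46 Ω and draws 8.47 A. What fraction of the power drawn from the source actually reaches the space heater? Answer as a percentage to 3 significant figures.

94.4 %

The supply cable carries the full 8.47 A.
P_line = I² R_line = (8.470)² × 1.46 = 104.7 W
P_source = V I = 220 × 8.470 = 1863 W; P_load = 1759 W
η = P_load / P_source = 1759 / 1863 = 0.9438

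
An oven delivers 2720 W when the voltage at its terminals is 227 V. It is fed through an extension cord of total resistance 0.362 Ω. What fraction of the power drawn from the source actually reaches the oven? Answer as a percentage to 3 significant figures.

I = P / V = 2720 / 227 = 11.98 A through the extension cord.
P_line = I² R_line = (11.98)² × 0.362 = 51.98 W
P_source = P_load + P_line = 2720 + 51.98 = 2772 W
η = P_load / P_source = 2720 / 2772 = 0.9812

98.1 %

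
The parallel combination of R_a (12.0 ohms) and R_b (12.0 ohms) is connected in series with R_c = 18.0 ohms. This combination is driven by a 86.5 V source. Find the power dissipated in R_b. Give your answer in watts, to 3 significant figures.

39.0 W

First find R_p for the parallel pair, then treat R_p + R_c as a series loop.
R_p = (12.0×12.0)/(12.0+12.0) = 6.000 Ω
R_total = R_p + 18.0 = 6.000 + 18.0 = 24.00 Ω
I = V / R_total = 86.5 / 24.00 = 3.604 A
Voltage across the parallel pair: V_p = I × R_p = 3.604 × 6.000 = 21.62 V
Use P = V²/R for R_b with V = V_p.
P_R_b = (21.62)² / 12.0 = 38.97 W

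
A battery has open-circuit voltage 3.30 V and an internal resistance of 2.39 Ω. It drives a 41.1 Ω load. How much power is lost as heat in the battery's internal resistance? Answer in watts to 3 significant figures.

0.0138 W

The source's internal resistance is just another series element carrying I; its dissipation is I²r.
I = ε / (r + R) = 3.30 / (2.39 + 41.1) = 0.07588 A
P_int = I² r = (0.07588)² × 2.39 = 0.01376 W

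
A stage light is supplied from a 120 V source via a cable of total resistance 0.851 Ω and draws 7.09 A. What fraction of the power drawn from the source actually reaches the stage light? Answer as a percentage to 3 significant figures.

The cable carries the full 7.09 A.
P_line = I² R_line = (7.090)² × 0.851 = 42.78 W
P_source = V I = 120 × 7.090 = 850.8 W; P_load = 808.0 W
η = P_load / P_source = 808.0 / 850.8 = 0.9497

95.0 %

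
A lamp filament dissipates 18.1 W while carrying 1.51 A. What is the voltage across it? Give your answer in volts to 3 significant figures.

Inverting the appropriate power form: V = P / I.
V = 18.1 / 1.510 = 11.99 V

12.0 V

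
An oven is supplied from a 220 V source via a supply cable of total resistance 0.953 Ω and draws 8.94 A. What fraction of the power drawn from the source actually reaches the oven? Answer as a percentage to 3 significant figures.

The supply cable carries the full 8.94 A.
P_line = I² R_line = (8.940)² × 0.953 = 76.17 W
P_source = V I = 220 × 8.940 = 1967 W; P_load = 1891 W
η = P_load / P_source = 1891 / 1967 = 0.9613

96.1 %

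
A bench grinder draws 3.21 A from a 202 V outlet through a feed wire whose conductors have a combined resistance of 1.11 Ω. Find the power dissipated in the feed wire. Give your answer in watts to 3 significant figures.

11.4 W

The feed wire and load are in series, so the same current flows in both; the loss is I²R_line.
The feed wire carries the full 3.21 A.
P_line = I² R_line = (3.210)² × 1.11 = 11.44 W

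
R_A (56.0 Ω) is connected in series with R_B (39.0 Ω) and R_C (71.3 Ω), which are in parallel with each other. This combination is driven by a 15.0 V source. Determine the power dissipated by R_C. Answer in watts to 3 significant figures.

0.304 W

Replace R_B and R_C with their parallel equivalent so the circuit becomes R_A in series with R_p.
R_p = (39.0×71.3)/(39.0+71.3) = 25.21 Ω
R_total = 56.0 + 25.21 = 81.21 Ω
I = V / R_total = 15.0 / 81.21 = 0.1847 A
Voltage across the parallel pair: V_p = I × R_p = 0.1847 × 25.21 = 4.656 V
R_C sees V_p directly, so P = V_p² / R_C.
P_R_C = (4.656)² / 71.3 = 0.3041 W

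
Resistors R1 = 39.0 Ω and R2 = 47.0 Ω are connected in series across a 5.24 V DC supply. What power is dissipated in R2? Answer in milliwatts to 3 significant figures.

174 mW

The current is common to all series resistors; compute it, then apply P = I²R for the target.
R_total = 39.0 + 47.0 = 86.00 Ω
I = V / R_total = 5.24 / 86.00 = 0.06093 A
P_R2 = I² × R2 = (0.06093)² × 47.0 = 0.1745 W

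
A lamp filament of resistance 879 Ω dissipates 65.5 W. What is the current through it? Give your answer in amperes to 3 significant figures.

Rearranging the power relation for the two known quantities gives I = √(P / R).
I = √(65.5 / 879) = 0.2730 A

0.273 A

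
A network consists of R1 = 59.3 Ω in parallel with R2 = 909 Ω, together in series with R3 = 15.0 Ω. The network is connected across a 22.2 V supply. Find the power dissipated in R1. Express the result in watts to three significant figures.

5.16 W

First find R_p for the parallel pair, then treat R_p + R3 as a series loop.
R_p = (59.3×909)/(59.3+909) = 55.67 Ω
R_total = R_p + 15.0 = 55.67 + 15.0 = 70.67 Ω
I = V / R_total = 22.2 / 70.67 = 0.3141 A
Voltage across the parallel pair: V_p = I × R_p = 0.3141 × 55.67 = 17.49 V
R1 sits across V_p; its power is V_p²/R.
P_R1 = (17.49)² / 59.3 = 5.157 W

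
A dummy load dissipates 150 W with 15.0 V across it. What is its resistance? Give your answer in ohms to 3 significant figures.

1.50 Ω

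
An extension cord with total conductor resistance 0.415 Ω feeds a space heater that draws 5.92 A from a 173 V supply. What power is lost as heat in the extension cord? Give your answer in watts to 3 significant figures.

14.5 W

The extension cord is a series resistance carrying the load current; its dissipation is I²R_line.
The extension cord carries the full 5.92 A.
P_line = I² R_line = (5.920)² × 0.415 = 14.54 W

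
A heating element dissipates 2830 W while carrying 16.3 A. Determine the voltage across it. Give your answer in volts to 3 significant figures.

174 V

Inverting the appropriate power form: V = P / I.
V = 2830 / 16.30 = 173.6 V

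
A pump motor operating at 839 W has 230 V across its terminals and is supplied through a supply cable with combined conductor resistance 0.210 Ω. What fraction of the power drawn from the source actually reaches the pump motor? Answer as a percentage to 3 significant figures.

99.7 %

I = P / V = 839 / 230 = 3.648 A through the supply cable.
P_line = I² R_line = (3.648)² × 0.210 = 2.794 W
P_source = P_load + P_line = 839.0 + 2.794 = 841.8 W
η = P_load / P_source = 839.0 / 841.8 = 0.9967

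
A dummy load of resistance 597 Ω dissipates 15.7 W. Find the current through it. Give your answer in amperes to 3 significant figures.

The two known quantities fix the third via I = √(P / R).
I = √(15.7 / 597) = 0.1622 A

0.162 A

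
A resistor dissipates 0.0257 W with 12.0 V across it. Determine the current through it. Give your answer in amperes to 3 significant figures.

0.00214 A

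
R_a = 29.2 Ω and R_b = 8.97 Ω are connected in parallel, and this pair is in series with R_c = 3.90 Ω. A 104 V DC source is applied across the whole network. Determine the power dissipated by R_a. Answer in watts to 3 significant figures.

Reduce the parallel combination to a single R_p; the circuit then becomes R_p in series with the remaining resistor.
R_p = (29.2×8.97)/(29.2+8.97) = 6.862 Ω
R_total = R_p + 3.90 = 6.862 + 3.90 = 10.76 Ω
I = V / R_total = 104 / 10.76 = 9.664 A
Voltage across the parallel pair: V_p = I × R_p = 9.664 × 6.862 = 66.31 V
Use P = V²/R for R_a with V = V_p.
P_R_a = (66.31)² / 29.2 = 150.6 W

151 W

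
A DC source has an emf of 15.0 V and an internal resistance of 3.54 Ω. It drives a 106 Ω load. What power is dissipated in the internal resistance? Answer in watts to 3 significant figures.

0.0664 W

Internal loss is I²r, with I set by the total series resistance r+R.
I = ε / (r + R) = 15.0 / (3.54 + 106) = 0.1369 A
P_int = I² r = (0.1369)² × 3.54 = 0.06638 W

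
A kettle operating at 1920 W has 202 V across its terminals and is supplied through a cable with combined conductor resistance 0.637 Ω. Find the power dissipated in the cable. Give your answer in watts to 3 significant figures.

57.5 W

The cable is a series resistance carrying the load current; its dissipation is I²R_line.
I = P / V = 1920 / 202 = 9.505 A through the cable.
P_line = I² R_line = (9.505)² × 0.637 = 57.55 W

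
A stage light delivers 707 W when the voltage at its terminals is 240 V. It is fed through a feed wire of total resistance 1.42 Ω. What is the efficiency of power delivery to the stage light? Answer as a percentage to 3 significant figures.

98.3 %

I = P / V = 707 / 240 = 2.946 A through the feed wire.
P_line = I² R_line = (2.946)² × 1.42 = 12.32 W
P_source = P_load + P_line = 707.0 + 12.32 = 719.3 W
η = P_load / P_source = 707.0 / 719.3 = 0.9829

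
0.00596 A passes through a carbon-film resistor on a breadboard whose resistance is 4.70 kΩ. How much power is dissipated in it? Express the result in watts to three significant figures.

The current through and the resistance of the element are both given; use P = I²R.
P = (0.005960 A)² × 4700 Ω = 0.1670 W

0.167 W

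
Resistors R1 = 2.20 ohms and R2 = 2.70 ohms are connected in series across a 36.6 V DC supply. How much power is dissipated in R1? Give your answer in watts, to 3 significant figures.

123 W

Since the resistors are in series they all carry the loop current I = V/R_total; the power in any one is I²R.
R_total = 2.20 + 2.70 = 4.900 Ω
I = V / R_total = 36.6 / 4.900 = 7.469 A
P_R1 = I² × R1 = (7.469)² × 2.20 = 122.7 W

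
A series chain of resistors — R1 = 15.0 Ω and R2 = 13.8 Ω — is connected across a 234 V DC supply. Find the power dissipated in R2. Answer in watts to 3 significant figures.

911 W

Every series element carries the same I. Get I from the total resistance, then P = I² × R2.
R_total = 15.0 + 13.8 = 28.80 Ω
I = V / R_total = 234 / 28.80 = 8.125 A
P_R2 = I² × R2 = (8.125)² × 13.8 = 911.0 W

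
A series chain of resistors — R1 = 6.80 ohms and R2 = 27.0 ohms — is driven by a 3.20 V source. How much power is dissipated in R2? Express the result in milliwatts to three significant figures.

Every series element carries the same I. Get I from the total resistance, then P = I² × R2.
R_total = 6.80 + 27.0 = 33.80 Ω
I = V / R_total = 3.20 / 33.80 = 0.09467 A
P_R2 = I² × R2 = (0.09467)² × 27.0 = 0.2420 W

242 mW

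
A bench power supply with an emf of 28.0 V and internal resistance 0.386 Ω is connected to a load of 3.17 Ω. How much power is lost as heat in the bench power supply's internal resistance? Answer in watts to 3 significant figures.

r is in series with the load, so it carries the full circuit current — the loss in it is I²r.
I = ε / (r + R) = 28.0 / (0.386 + 3.17) = 7.874 A
P_int = I² r = (7.874)² × 0.386 = 23.93 W

23.9 W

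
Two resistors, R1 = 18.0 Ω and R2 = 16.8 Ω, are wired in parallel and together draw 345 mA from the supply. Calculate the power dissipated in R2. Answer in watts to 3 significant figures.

0.535 W

The branches share the same voltage, but only the total current is given — find V from the equivalent resistance first.
1/R_eq = 1/18.0 + 1/16.8 ⇒ R_eq = 8.690 Ω
V = I_total × R_eq = 0.3450 × 8.690 = 2.998 V
P_R2 = V² / R2 = (2.998)² / 16.8 = 0.5350 W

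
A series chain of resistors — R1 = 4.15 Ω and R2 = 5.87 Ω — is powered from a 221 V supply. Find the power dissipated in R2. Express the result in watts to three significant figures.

2860 W

Series elements share the same current, so find I first, then use P = I²R.
R_total = 4.15 + 5.87 = 10.02 Ω
I = V / R_total = 221 / 10.02 = 22.06 A
P_R2 = I² × R2 = (22.06)² × 5.87 = 2856 W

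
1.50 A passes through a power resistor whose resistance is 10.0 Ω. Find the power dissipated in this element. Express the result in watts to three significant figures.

With I and R stated, P = I²R applies in one step.
P = (1.500 A)² × 10.0 Ω = 22.50 W

22.5 W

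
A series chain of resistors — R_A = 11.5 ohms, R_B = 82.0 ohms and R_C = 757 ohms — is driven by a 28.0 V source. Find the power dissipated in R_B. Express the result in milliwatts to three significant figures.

In a series string the same current flows through every resistor — find that current, then P = I²R for the one we want.
R_total = 11.5 + 82.0 + 757 = 850.5 Ω
I = V / R_total = 28.0 / 850.5 = 0.03292 A
P_R_B = I² × R_B = (0.03292)² × 82.0 = 0.08888 W

88.9 mW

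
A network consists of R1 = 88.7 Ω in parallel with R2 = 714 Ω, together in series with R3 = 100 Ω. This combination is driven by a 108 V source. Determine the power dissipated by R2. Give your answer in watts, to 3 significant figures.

Combine R1 and R2 into their parallel equivalent first, reducing the network to two series resistors.
R_p = (88.7×714)/(88.7+714) = 78.90 Ω
R_total = R_p + 100 = 78.90 + 100 = 178.9 Ω
I = V / R_total = 108 / 178.9 = 0.6037 A
Voltage across the parallel pair: V_p = I × R_p = 0.6037 × 78.90 = 47.63 V
R2 sits across V_p; its power is V_p²/R.
P_R2 = (47.63)² / 714 = 3.177 W

3.18 W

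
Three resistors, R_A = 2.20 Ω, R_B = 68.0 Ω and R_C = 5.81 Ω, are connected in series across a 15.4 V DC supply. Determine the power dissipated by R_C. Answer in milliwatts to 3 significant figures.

238 mW

The current is common to all series resistors; compute it, then apply P = I²R for the target.
R_total = 2.20 + 68.0 + 5.81 = 76.01 Ω
I = V / R_total = 15.4 / 76.01 = 0.2026 A
P_R_C = I² × R_C = (0.2026)² × 5.81 = 0.2385 W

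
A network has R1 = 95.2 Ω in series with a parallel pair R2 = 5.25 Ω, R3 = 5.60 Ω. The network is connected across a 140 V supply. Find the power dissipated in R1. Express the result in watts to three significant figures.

195 W

First combine the parallel branches into one equivalent R_p, then R1 + R_p is a series pair.
R_p = (5.25×5.60)/(5.25+5.60) = 2.710 Ω
R_total = 95.2 + 2.710 = 97.91 Ω
I = V / R_total = 140 / 97.91 = 1.430 A
R1 is in the main series path, so its power is I²R1.
P_R1 = (1.430)² × 95.2 = 194.6 W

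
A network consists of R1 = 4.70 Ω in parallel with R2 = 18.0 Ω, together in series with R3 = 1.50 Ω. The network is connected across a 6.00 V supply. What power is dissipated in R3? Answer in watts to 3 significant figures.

Collapse the R1‖R2 pair into one equivalent R_p; then R_p and R3 form a series string.
R_p = (4.70×18.0)/(4.70+18.0) = 3.727 Ω
R_total = R_p + 1.50 = 3.727 + 1.50 = 5.227 Ω
I = V / R_total = 6.00 / 5.227 = 1.148 A
R3 carries the full series current, so P = I²R.
P_R3 = (1.148)² × 1.50 = 1.977 W

1.98 W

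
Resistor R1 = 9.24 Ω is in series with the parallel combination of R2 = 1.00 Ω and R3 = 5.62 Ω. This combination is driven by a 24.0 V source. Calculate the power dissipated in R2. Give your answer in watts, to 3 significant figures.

First combine the parallel branches into one equivalent R_p, then R1 + R_p is a series pair.
R_p = (1.00×5.62)/(1.00+5.62) = 0.8489 Ω
R_total = 9.24 + 0.8489 = 10.09 Ω
I = V / R_total = 24.0 / 10.09 = 2.379 A
Voltage across the parallel pair: V_p = I × R_p = 2.379 × 0.8489 = 2.020 V
With V_p across R2, its power is V_p²/R2.
P_R2 = (2.020)² / 1.00 = 4.078 W

4.08 W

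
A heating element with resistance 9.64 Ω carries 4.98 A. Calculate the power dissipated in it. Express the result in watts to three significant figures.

239 W

With I and R stated, P = I²R applies in one step.
P = (4.980 A)² × 9.64 Ω = 239.1 W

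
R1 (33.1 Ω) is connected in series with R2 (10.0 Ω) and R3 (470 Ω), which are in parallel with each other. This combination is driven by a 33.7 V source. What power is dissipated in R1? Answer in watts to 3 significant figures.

Replace R2 and R3 with their parallel equivalent so the circuit becomes R1 in series with R_p.
R_p = (10.0×470)/(10.0+470) = 9.792 Ω
R_total = 33.1 + 9.792 = 42.89 Ω
I = V / R_total = 33.7 / 42.89 = 0.7857 A
R1 carries the full series current, so P = I²R.
P_R1 = (0.7857)² × 33.1 = 20.43 W

20.4 W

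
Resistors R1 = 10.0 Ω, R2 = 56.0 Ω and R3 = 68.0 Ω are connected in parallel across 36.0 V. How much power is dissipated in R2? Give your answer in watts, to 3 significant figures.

23.1 W

Every branch has 36.0 V across it, so for R2 the power is simply V²/R.
P_R2 = V² / R2 = (36.0)² / 56.0 Ω = 23.14 W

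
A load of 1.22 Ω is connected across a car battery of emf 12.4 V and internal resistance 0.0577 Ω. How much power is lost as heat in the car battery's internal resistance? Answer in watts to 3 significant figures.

5.43 W

The internal resistance carries the same current as the load; P_int = I²r.
I = ε / (r + R) = 12.4 / (0.0577 + 1.22) = 9.705 A
P_int = I² r = (9.705)² × 0.0577 = 5.435 W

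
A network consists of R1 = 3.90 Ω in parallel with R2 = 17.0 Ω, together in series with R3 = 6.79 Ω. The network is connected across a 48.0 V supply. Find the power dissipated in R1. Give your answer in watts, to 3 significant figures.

59.9 W

Reduce the parallel combination to a single R_p; the circuit then becomes R_p in series with the remaining resistor.
R_p = (3.90×17.0)/(3.90+17.0) = 3.172 Ω
R_total = R_p + 6.79 = 3.172 + 6.79 = 9.962 Ω
I = V / R_total = 48.0 / 9.962 = 4.818 A
Voltage across the parallel pair: V_p = I × R_p = 4.818 × 3.172 = 15.28 V
R1 sits across V_p; its power is V_p²/R.
P_R1 = (15.28)² / 3.90 = 59.90 W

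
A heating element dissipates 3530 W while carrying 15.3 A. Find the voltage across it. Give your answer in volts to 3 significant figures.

231 V

Inverting the appropriate power form: V = P / I.
V = 3530 / 15.30 = 230.7 V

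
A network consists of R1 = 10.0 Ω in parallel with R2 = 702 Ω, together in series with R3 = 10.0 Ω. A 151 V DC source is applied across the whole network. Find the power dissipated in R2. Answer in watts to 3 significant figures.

8.01 W

Reduce the parallel combination to a single R_p; the circuit then becomes R_p in series with the remaining resistor.
R_p = (10.0×702)/(10.0+702) = 9.860 Ω
R_total = R_p + 10.0 = 9.860 + 10.0 = 19.86 Ω
I = V / R_total = 151 / 19.86 = 7.603 A
Voltage across the parallel pair: V_p = I × R_p = 7.603 × 9.860 = 74.97 V
Use P = V²/R for R2 with V = V_p.
P_R2 = (74.97)² / 702 = 8.006 W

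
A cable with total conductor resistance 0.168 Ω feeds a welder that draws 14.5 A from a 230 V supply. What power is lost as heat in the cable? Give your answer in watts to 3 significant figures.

Only the current and the line resistance are needed for the I²R loss.
The cable carries the full 14.5 A.
P_line = I² R_line = (14.50)² × 0.168 = 35.32 W

35.3 W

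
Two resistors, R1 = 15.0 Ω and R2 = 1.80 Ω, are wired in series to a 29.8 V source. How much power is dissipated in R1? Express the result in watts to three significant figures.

47.2 W

The current is common to all series resistors; compute it, then apply P = I²R for the target.
R_total = 15.0 + 1.80 = 16.80 Ω
I = V / R_total = 29.8 / 16.80 = 1.774 A
P_R1 = I² × R1 = (1.774)² × 15.0 = 47.20 W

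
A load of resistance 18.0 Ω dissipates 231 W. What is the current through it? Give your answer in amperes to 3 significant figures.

3.58 A

From P = V I = I²R = V²/R, with the two given quantities we get I = √(P / R).
I = √(231 / 18.0) = 3.582 A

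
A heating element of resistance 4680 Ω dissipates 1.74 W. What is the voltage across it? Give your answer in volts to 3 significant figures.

90.2 V

The two known quantities fix the third via V = √(P R).
V = √(1.74 × 4680) = 90.24 V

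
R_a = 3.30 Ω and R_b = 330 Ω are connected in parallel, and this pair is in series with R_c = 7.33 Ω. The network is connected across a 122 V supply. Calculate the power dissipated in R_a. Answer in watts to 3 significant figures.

Collapse the R_a‖R_b pair into one equivalent R_p; then R_p and R_c form a series string.
R_p = (3.30×330)/(3.30+330) = 3.267 Ω
R_total = R_p + 7.33 = 3.267 + 7.33 = 10.60 Ω
I = V / R_total = 122 / 10.60 = 11.51 A
Voltage across the parallel pair: V_p = I × R_p = 11.51 × 3.267 = 37.61 V
R_a sits across V_p; its power is V_p²/R.
P_R_a = (37.61)² / 3.30 = 428.7 W

429 W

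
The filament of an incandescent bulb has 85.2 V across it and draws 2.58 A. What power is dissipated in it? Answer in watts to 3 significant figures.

Since both terminal voltage and current are stated, P = V I gives the power in one step.
P = 85.2 V × 2.580 A = 219.8 W

220 W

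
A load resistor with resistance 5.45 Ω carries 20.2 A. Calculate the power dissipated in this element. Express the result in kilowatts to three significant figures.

With I and R stated, P = I²R applies in one step.
P = (20.20 A)² × 5.45 Ω = 2224 W

2.22 kW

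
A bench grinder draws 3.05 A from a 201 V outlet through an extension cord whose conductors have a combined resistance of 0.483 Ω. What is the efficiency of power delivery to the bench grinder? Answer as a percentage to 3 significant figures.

The extension cord carries the full 3.05 A.
P_line = I² R_line = (3.050)² × 0.483 = 4.493 W
P_source = V I = 201 × 3.050 = 613.0 W; P_load = 608.6 W
η = P_load / P_source = 608.6 / 613.0 = 0.9927

99.3 %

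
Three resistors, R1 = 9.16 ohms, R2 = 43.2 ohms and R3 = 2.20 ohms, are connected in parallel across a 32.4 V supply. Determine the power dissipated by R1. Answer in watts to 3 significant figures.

The supply voltage appears across each parallel branch — just use P = V²/R1.
P_R1 = V² / R1 = (32.4)² / 9.16 Ω = 114.6 W

115 W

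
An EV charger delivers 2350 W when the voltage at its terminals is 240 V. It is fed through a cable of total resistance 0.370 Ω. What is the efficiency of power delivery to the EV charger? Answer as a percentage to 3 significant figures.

98.5 %

I = P / V = 2350 / 240 = 9.792 A through the cable.
P_line = I² R_line = (9.792)² × 0.370 = 35.47 W
P_source = P_load + P_line = 2350 + 35.47 = 2385 W
η = P_load / P_source = 2350 / 2385 = 0.9851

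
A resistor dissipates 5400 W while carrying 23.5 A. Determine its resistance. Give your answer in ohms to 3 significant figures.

9.78 Ω

The two known quantities fix the third via R = P / I².
R = 5400 / (23.50)² = 9.778 Ω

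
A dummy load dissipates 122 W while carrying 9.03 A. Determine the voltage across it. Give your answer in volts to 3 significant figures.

13.5 V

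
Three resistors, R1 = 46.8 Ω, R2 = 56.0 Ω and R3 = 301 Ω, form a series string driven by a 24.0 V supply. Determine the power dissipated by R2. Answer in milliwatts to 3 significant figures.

198 mW

In a series string the same current flows through every resistor — find that current, then P = I²R for the one we want.
R_total = 46.8 + 56.0 + 301 = 403.8 Ω
I = V / R_total = 24.0 / 403.8 = 0.05944 A
P_R2 = I² × R2 = (0.05944)² × 56.0 = 0.1978 W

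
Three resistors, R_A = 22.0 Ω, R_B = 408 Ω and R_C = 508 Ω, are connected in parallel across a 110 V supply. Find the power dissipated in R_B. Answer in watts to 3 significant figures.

The supply voltage appears across each parallel branch — just use P = V²/R_B.
P_R_B = V² / R_B = (110)² / 408 Ω = 29.66 W

29.7 W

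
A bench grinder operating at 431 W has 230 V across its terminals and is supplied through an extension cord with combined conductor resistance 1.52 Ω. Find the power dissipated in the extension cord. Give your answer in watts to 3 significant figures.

5.34 W

The extension cord is a series resistance carrying the load current; its dissipation is I²R_line.
I = P / V = 431 / 230 = 1.874 A through the extension cord.
P_line = I² R_line = (1.874)² × 1.52 = 5.338 W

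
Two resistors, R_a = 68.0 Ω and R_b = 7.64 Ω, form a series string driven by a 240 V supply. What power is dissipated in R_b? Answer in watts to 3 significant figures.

Series elements share the same current, so find I first, then use P = I²R.
R_total = 68.0 + 7.64 = 75.64 Ω
I = V / R_total = 240 / 75.64 = 3.173 A
P_R_b = I² × R_b = (3.173)² × 7.64 = 76.92 W

76.9 W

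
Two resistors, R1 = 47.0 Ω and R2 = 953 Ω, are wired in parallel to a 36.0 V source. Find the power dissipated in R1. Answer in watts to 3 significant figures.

27.6 W

Each parallel branch sees the full supply voltage, so P = V²/R applies directly to the target branch.
P_R1 = V² / R1 = (36.0)² / 47.0 Ω = 27.57 W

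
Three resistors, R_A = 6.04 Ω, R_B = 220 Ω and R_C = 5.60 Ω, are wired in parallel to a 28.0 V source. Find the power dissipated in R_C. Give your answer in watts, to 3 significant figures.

Each parallel branch sees the full supply voltage, so P = V²/R applies directly to the target branch.
P_R_C = V² / R_C = (28.0)² / 5.60 Ω = 140.0 W

140 W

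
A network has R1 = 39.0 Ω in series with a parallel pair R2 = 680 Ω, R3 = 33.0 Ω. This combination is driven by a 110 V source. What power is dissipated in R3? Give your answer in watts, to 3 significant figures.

First combine the parallel branches into one equivalent R_p, then R1 + R_p is a series pair.
R_p = (680×33.0)/(680+33.0) = 31.47 Ω
R_total = 39.0 + 31.47 = 70.47 Ω
I = V / R_total = 110 / 70.47 = 1.561 A
Voltage across the parallel pair: V_p = I × R_p = 1.561 × 31.47 = 49.13 V
R3 is across V_p, so use P = V²/R for that branch.
P_R3 = (49.13)² / 33.0 = 73.13 W

73.1 W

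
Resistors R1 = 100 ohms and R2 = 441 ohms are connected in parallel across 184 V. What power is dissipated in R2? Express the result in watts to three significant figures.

76.8 W

R2 sits directly across the source, so P = V²/R with V = 184 V.
P_R2 = V² / R2 = (184)² / 441 Ω = 76.77 W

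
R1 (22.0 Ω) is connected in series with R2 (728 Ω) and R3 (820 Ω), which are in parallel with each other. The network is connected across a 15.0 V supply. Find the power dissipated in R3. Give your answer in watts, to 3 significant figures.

Replace R2 and R3 with their parallel equivalent so the circuit becomes R1 in series with R_p.
R_p = (728×820)/(728+820) = 385.6 Ω
R_total = 22.0 + 385.6 = 407.6 Ω
I = V / R_total = 15.0 / 407.6 = 0.03680 A
Voltage across the parallel pair: V_p = I × R_p = 0.03680 × 385.6 = 14.19 V
R3 sees V_p directly, so P = V_p² / R3.
P_R3 = (14.19)² / 820 = 0.2456 W

0.246 W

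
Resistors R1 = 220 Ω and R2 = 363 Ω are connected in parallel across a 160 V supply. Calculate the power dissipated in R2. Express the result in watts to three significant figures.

70.5 W

Every branch has 160 V across it, so for R2 the power is simply V²/R.
P_R2 = V² / R2 = (160)² / 363 Ω = 70.52 W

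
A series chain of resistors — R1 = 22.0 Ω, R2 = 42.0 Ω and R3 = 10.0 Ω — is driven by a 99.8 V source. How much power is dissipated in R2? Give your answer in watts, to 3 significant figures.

Series elements share the same current, so find I first, then use P = I²R.
R_total = 22.0 + 42.0 + 10.0 = 74.00 Ω
I = V / R_total = 99.8 / 74.00 = 1.349 A
P_R2 = I² × R2 = (1.349)² × 42.0 = 76.39 W

76.4 W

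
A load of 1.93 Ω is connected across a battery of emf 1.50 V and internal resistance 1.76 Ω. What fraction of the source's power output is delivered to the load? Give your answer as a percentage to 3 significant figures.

52.3 %

Both r and R carry the same current, so the power split is just the resistance split: η = R/(R+r).
η = R / (R + r) = 1.93 / (1.93 + 1.76) = 0.5230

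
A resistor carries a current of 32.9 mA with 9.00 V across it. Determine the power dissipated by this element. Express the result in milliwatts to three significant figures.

With V and I both given, power follows immediately from P = V I.
P = 9.00 V × 0.03290 A = 0.2961 W

296 mW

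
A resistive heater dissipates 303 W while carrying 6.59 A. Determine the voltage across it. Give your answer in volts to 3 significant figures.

46.0 V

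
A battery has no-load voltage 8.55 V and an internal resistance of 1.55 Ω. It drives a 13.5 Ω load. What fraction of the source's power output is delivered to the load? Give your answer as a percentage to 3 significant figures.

Efficiency is P_load / P_total. With a series r and R sharing the same I, P = I²R for each, so η = R/(R+r).
η = R / (R + r) = 13.5 / (13.5 + 1.55) = 0.8970

89.7 %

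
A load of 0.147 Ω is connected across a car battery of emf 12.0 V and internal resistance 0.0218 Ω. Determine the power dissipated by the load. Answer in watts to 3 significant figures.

Load and internal resistance form a series loop — compute the loop current, then the load power via I²R.
I = ε / (r + R) = 12.0 / (0.0218 + 0.147) = 71.09 A
P_load = I² R = (71.09)² × 0.147 = 742.9 W

743 W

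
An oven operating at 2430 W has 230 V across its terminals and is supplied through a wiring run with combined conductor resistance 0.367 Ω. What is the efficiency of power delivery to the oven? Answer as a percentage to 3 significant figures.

98.3 %

I = P / V = 2430 / 230 = 10.57 A through the wiring run.
P_line = I² R_line = (10.57)² × 0.367 = 40.97 W
P_source = P_load + P_line = 2430 + 40.97 = 2471 W
η = P_load / P_source = 2430 / 2471 = 0.9834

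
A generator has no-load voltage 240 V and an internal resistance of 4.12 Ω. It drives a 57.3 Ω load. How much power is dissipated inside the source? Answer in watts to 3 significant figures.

62.9 W

Internal loss is I²r, with I set by the total series resistance r+R.
I = ε / (r + R) = 240 / (4.12 + 57.3) = 3.908 A
P_int = I² r = (3.908)² × 4.12 = 62.91 W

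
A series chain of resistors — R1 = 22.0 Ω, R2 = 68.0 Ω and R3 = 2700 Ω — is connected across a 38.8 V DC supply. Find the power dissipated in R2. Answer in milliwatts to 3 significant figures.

The current is common to all series resistors; compute it, then apply P = I²R for the target.
R_total = 22.0 + 68.0 + 2700 = 2790 Ω
I = V / R_total = 38.8 / 2790 = 0.01391 A
P_R2 = I² × R2 = (0.01391)² × 68.0 = 0.01315 W

13.2 mW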